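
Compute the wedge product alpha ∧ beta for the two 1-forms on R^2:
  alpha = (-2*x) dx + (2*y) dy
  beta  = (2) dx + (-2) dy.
alpha ∧ beta = (4*x - 4*y) dx ∧ dy

Distribute the wedge, using dx_i ∧ dx_j = -dx_j ∧ dx_i and dx_i ∧ dx_i = 0. For each pair (i, j) with i < j, the coefficient of dx_i ∧ dx_j in alpha ∧ beta is (alpha_i * beta_j - alpha_j * beta_i). Collecting: alpha ∧ beta = (4*x - 4*y) dx ∧ dy.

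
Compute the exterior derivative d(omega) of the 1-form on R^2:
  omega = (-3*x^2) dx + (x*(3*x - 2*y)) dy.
d(omega) = (6*x - 2*y) dx ∧ dy

For a 1-form omega = sum_i f_i dx_i, the exterior derivative is
  d(omega) = sum_{i < j} (∂f_j/∂x_i - ∂f_i/∂x_j) dx_i ∧ dx_j.
  coefficient of dx ∧ dy: ∂f_2/∂x - ∂f_1/∂y = ∂(x*(3*x - 2*y))/∂x - ∂(-3*x^2)/∂y = 6*x - 2*y
Assembling: d(omega) = (6*x - 2*y) dx ∧ dy.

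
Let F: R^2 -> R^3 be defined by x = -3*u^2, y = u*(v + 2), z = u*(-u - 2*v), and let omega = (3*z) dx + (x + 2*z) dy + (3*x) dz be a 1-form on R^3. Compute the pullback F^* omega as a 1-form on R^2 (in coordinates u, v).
F^* omega = (u*(36*u^2 + 49*u*v - 10*u - 4*v^2 - 8*v)) du + (u^2*(13*u - 4*v)) dv

Using F^*(f dg) = (f ∘ F) d(g ∘ F), substitute each coordinate x_i by F_i(u, v) in f_i, and replace dx_i by d F_i = (∂F_i/∂u) du + (∂F_i/∂v) dv.
  For the x component: f_1(F) = 3*u*(-u - 2*v); d F_1 = (-6*u) du + (0) dv
  For the y component: f_2(F) = u*(-5*u - 4*v); d F_2 = (v + 2) du + (u) dv
  For the z component: f_3(F) = -9*u^2; d F_3 = (-2*u - 2*v) du + (-2*u) dv
Combining and collecting du, dv coefficients:
  coeff of du: u*(36*u^2 + 49*u*v - 10*u - 4*v^2 - 8*v)
  coeff of dv: u^2*(13*u - 4*v)
F^* omega = (u*(36*u^2 + 49*u*v - 10*u - 4*v^2 - 8*v)) du + (u^2*(13*u - 4*v)) dv.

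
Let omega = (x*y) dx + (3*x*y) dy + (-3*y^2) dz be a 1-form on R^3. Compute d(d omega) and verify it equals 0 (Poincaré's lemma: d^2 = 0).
d(d omega) = 0

Step 1: d omega = sum_{i<j} (∂f_j/∂x_i - ∂f_i/∂x_j) dx_i ∧ dx_j:
  coeff of dx ∧ dy: -x + 3*y
  coeff of dx ∧ dz: 0
  coeff of dy ∧ dz: -6*y
Step 2: Apply d again to each 2-form coefficient. The only possible 3-form in R^3 is dx ∧ dy ∧ dz, with coefficient
  ∂(coeff of dy∧dz)/∂x - ∂(coeff of dx∧dz)/∂y + ∂(coeff of dx∧dy)/∂z
  = ∂/∂x (-6*y) - ∂/∂y (0) + ∂/∂z (-x + 3*y).
Each of these terms simplifies to sums of mixed partials that cancel in pairs. The result is 0 (by equality of mixed partials for smooth functions — Schwarz / Clairaut).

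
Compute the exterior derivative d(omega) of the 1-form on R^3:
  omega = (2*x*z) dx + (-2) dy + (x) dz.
d(omega) = (1 - 2*x) dx ∧ dz

For a 1-form omega = sum_i f_i dx_i, the exterior derivative is
  d(omega) = sum_{i < j} (∂f_j/∂x_i - ∂f_i/∂x_j) dx_i ∧ dx_j.
  coefficient of dx ∧ dz: ∂f_3/∂x - ∂f_1/∂z = ∂(x)/∂x - ∂(2*x*z)/∂z = 1 - 2*x
Assembling: d(omega) = (1 - 2*x) dx ∧ dz.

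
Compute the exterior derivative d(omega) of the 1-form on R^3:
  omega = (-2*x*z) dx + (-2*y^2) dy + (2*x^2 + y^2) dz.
d(omega) = (6*x) dx ∧ dz + (2*y) dy ∧ dz

For a 1-form omega = sum_i f_i dx_i, the exterior derivative is
  d(omega) = sum_{i < j} (∂f_j/∂x_i - ∂f_i/∂x_j) dx_i ∧ dx_j.
  coefficient of dx ∧ dz: ∂f_3/∂x - ∂f_1/∂z = ∂(2*x^2 + y^2)/∂x - ∂(-2*x*z)/∂z = 6*x
  coefficient of dy ∧ dz: ∂f_3/∂y - ∂f_2/∂z = ∂(2*x^2 + y^2)/∂y - ∂(-2*y^2)/∂z = 2*y
Assembling: d(omega) = (6*x) dx ∧ dz + (2*y) dy ∧ dz.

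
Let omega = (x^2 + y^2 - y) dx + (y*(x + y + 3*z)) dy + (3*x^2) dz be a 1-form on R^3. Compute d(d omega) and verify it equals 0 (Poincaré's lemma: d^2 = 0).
d(d omega) = 0

Step 1: d omega = sum_{i<j} (∂f_j/∂x_i - ∂f_i/∂x_j) dx_i ∧ dx_j:
  coeff of dx ∧ dy: 1 - y
  coeff of dx ∧ dz: 6*x
  coeff of dy ∧ dz: -3*y
Step 2: Apply d again to each 2-form coefficient. The only possible 3-form in R^3 is dx ∧ dy ∧ dz, with coefficient
  ∂(coeff of dy∧dz)/∂x - ∂(coeff of dx∧dz)/∂y + ∂(coeff of dx∧dy)/∂z
  = ∂/∂x (-3*y) - ∂/∂y (6*x) + ∂/∂z (1 - y).
Each of these terms simplifies to sums of mixed partials that cancel in pairs. The result is 0 (by equality of mixed partials for smooth functions — Schwarz / Clairaut).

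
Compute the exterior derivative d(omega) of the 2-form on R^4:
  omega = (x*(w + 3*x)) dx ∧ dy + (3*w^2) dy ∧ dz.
d(omega) = (x) dx ∧ dy ∧ dw + (6*w) dy ∧ dz ∧ dw

For a 2-form omega = sum_{i<j} g_{ij} dx_i ∧ dx_j, the exterior derivative is
  d(omega) = sum_{i<j} d(g_{ij}) ∧ dx_i ∧ dx_j = sum_{i<j, k} (∂g_{ij}/∂x_k) dx_k ∧ dx_i ∧ dx_j.
Expand each term, using dx_k ∧ dx_i ∧ dx_j = sgn(permutation) dx_{(a)} ∧ dx_{(b)} ∧ dx_{(c)} with (a < b < c) sorted:
  d(x*(w + 3*x)) includes (∂/∂w)(x*(w + 3*x)) dw = (x) dw, which multiplied by dx ∧ dy gives (x) dx ∧ dy ∧ dw
  d(3*w^2) includes (∂/∂w)(3*w^2) dw = (6*w) dw, which multiplied by dy ∧ dz gives (6*w) dy ∧ dz ∧ dw
Collecting like 3-forms: d(omega) = (x) dx ∧ dy ∧ dw + (6*w) dy ∧ dz ∧ dw.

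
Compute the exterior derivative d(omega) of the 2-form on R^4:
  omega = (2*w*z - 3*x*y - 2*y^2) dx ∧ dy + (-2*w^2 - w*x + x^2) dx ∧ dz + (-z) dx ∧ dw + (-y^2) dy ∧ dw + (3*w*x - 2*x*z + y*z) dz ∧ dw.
d(omega) = (2*w) dx ∧ dy ∧ dz + (2*z) dx ∧ dy ∧ dw + (-w - x - 2*z + 1) dx ∧ dz ∧ dw + (z) dy ∧ dz ∧ dw

For a 2-form omega = sum_{i<j} g_{ij} dx_i ∧ dx_j, the exterior derivative is
  d(omega) = sum_{i<j} d(g_{ij}) ∧ dx_i ∧ dx_j = sum_{i<j, k} (∂g_{ij}/∂x_k) dx_k ∧ dx_i ∧ dx_j.
Expand each term, using dx_k ∧ dx_i ∧ dx_j = sgn(permutation) dx_{(a)} ∧ dx_{(b)} ∧ dx_{(c)} with (a < b < c) sorted:
  d(2*w*z - 3*x*y - 2*y^2) includes (∂/∂z)(2*w*z - 3*x*y - 2*y^2) dz = (2*w) dz, which multiplied by dx ∧ dy gives (2*w) dx ∧ dy ∧ dz
  d(2*w*z - 3*x*y - 2*y^2) includes (∂/∂w)(2*w*z - 3*x*y - 2*y^2) dw = (2*z) dw, which multiplied by dx ∧ dy gives (2*z) dx ∧ dy ∧ dw
  d(-2*w^2 - w*x + x^2) includes (∂/∂w)(-2*w^2 - w*x + x^2) dw = (-4*w - x) dw, which multiplied by dx ∧ dz gives (-4*w - x) dx ∧ dz ∧ dw
  d(-z) includes (∂/∂z)(-z) dz = (-1) dz, which multiplied by dx ∧ dw gives (1) dx ∧ dz ∧ dw
  d(3*w*x - 2*x*z + y*z) includes (∂/∂x)(3*w*x - 2*x*z + y*z) dx = (3*w - 2*z) dx, which multiplied by dz ∧ dw gives (3*w - 2*z) dx ∧ dz ∧ dw
  d(3*w*x - 2*x*z + y*z) includes (∂/∂y)(3*w*x - 2*x*z + y*z) dy = (z) dy, which multiplied by dz ∧ dw gives (z) dy ∧ dz ∧ dw
Collecting like 3-forms: d(omega) = (2*w) dx ∧ dy ∧ dz + (2*z) dx ∧ dy ∧ dw + (-w - x - 2*z + 1) dx ∧ dz ∧ dw + (z) dy ∧ dz ∧ dw.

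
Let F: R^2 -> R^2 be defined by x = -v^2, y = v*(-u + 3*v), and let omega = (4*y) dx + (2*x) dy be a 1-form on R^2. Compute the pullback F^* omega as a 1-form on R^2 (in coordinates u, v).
F^* omega = (2*v^3) du + (v^2*(10*u - 36*v)) dv

Using F^*(f dg) = (f ∘ F) d(g ∘ F), substitute each coordinate x_i by F_i(u, v) in f_i, and replace dx_i by d F_i = (∂F_i/∂u) du + (∂F_i/∂v) dv.
  For the x component: f_1(F) = 4*v*(-u + 3*v); d F_1 = (0) du + (-2*v) dv
  For the y component: f_2(F) = -2*v^2; d F_2 = (-v) du + (-u + 6*v) dv
Combining and collecting du, dv coefficients:
  coeff of du: 2*v^3
  coeff of dv: v^2*(10*u - 36*v)
F^* omega = (2*v^3) du + (v^2*(10*u - 36*v)) dv.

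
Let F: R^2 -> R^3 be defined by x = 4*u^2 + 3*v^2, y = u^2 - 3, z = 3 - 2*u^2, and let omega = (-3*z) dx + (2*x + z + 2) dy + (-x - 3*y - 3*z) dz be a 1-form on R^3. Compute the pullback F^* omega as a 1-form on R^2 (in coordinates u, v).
F^* omega = (2*u*(32*u^2 + 12*v^2 - 31)) du + (18*v*(2*u^2 - 3)) dv

Using F^*(f dg) = (f ∘ F) d(g ∘ F), substitute each coordinate x_i by F_i(u, v) in f_i, and replace dx_i by d F_i = (∂F_i/∂u) du + (∂F_i/∂v) dv.
  For the x component: f_1(F) = 6*u^2 - 9; d F_1 = (8*u) du + (6*v) dv
  For the y component: f_2(F) = 6*u^2 + 6*v^2 + 5; d F_2 = (2*u) du + (0) dv
  For the z component: f_3(F) = -u^2 - 3*v^2; d F_3 = (-4*u) du + (0) dv
Combining and collecting du, dv coefficients:
  coeff of du: 2*u*(32*u^2 + 12*v^2 - 31)
  coeff of dv: 18*v*(2*u^2 - 3)
F^* omega = (2*u*(32*u^2 + 12*v^2 - 31)) du + (18*v*(2*u^2 - 3)) dv.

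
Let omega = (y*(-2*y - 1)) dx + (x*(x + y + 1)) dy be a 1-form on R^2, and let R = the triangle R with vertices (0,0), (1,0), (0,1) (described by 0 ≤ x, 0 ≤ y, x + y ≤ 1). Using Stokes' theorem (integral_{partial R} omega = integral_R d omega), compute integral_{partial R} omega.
integral_(partial R) omega = 13/6

Stokes: integral_partial_R omega = integral_R d omega with d omega = (∂Q/∂x - ∂P/∂y) dx ∧ dy.
  ∂Q/∂x = 2*x + y + 1
  ∂P/∂y = -4*y - 1
  integrand = ∂Q/∂x - ∂P/∂y = 2*x + 5*y + 2.
Integrating over R: integral_0^1 integral_0^{1-x} (2*x + 5*y + 2) dy dx = 13/6.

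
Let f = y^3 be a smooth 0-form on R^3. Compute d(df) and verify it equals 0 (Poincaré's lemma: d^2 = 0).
d(df) = 0

Step 1: df = sum_i (∂f/∂x_i) dx_i = (0) dx + (3*y^2) dy + (0) dz.
Step 2: Apply d again. Using the 1-form formula, the coefficient of dx ∧ dy in d(df) is ∂^2 f/∂x ∂y - ∂^2 f/∂y ∂x = (0) - (0) = 0 (equality of mixed partials for smooth f).
Similarly for dx ∧ dz and dy ∧ dz — all coefficients vanish. So d(df) = 0.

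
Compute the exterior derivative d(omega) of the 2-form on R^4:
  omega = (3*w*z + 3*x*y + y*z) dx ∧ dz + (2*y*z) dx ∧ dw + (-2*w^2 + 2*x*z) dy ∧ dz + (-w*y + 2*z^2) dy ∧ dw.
d(omega) = (-3*x + z) dx ∧ dy ∧ dz + (-2*y + 3*z) dx ∧ dz ∧ dw + (-2*z) dx ∧ dy ∧ dw + (-4*w - 4*z) dy ∧ dz ∧ dw

For a 2-form omega = sum_{i<j} g_{ij} dx_i ∧ dx_j, the exterior derivative is
  d(omega) = sum_{i<j} d(g_{ij}) ∧ dx_i ∧ dx_j = sum_{i<j, k} (∂g_{ij}/∂x_k) dx_k ∧ dx_i ∧ dx_j.
Expand each term, using dx_k ∧ dx_i ∧ dx_j = sgn(permutation) dx_{(a)} ∧ dx_{(b)} ∧ dx_{(c)} with (a < b < c) sorted:
  d(3*w*z + 3*x*y + y*z) includes (∂/∂y)(3*w*z + 3*x*y + y*z) dy = (3*x + z) dy, which multiplied by dx ∧ dz gives (-3*x - z) dx ∧ dy ∧ dz
  d(3*w*z + 3*x*y + y*z) includes (∂/∂w)(3*w*z + 3*x*y + y*z) dw = (3*z) dw, which multiplied by dx ∧ dz gives (3*z) dx ∧ dz ∧ dw
  d(2*y*z) includes (∂/∂y)(2*y*z) dy = (2*z) dy, which multiplied by dx ∧ dw gives (-2*z) dx ∧ dy ∧ dw
  d(2*y*z) includes (∂/∂z)(2*y*z) dz = (2*y) dz, which multiplied by dx ∧ dw gives (-2*y) dx ∧ dz ∧ dw
  d(-2*w^2 + 2*x*z) includes (∂/∂x)(-2*w^2 + 2*x*z) dx = (2*z) dx, which multiplied by dy ∧ dz gives (2*z) dx ∧ dy ∧ dz
  d(-2*w^2 + 2*x*z) includes (∂/∂w)(-2*w^2 + 2*x*z) dw = (-4*w) dw, which multiplied by dy ∧ dz gives (-4*w) dy ∧ dz ∧ dw
  d(-w*y + 2*z^2) includes (∂/∂z)(-w*y + 2*z^2) dz = (4*z) dz, which multiplied by dy ∧ dw gives (-4*z) dy ∧ dz ∧ dw
Collecting like 3-forms: d(omega) = (-3*x + z) dx ∧ dy ∧ dz + (-2*y + 3*z) dx ∧ dz ∧ dw + (-2*z) dx ∧ dy ∧ dw + (-4*w - 4*z) dy ∧ dz ∧ dw.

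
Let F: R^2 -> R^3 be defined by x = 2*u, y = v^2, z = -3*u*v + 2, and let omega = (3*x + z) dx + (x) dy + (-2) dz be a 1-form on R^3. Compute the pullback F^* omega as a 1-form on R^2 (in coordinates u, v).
F^* omega = (-6*u*v + 12*u + 6*v + 4) du + (2*u*(2*v + 3)) dv

Using F^*(f dg) = (f ∘ F) d(g ∘ F), substitute each coordinate x_i by F_i(u, v) in f_i, and replace dx_i by d F_i = (∂F_i/∂u) du + (∂F_i/∂v) dv.
  For the x component: f_1(F) = -3*u*v + 6*u + 2; d F_1 = (2) du + (0) dv
  For the y component: f_2(F) = 2*u; d F_2 = (0) du + (2*v) dv
  For the z component: f_3(F) = -2; d F_3 = (-3*v) du + (-3*u) dv
Combining and collecting du, dv coefficients:
  coeff of du: -6*u*v + 12*u + 6*v + 4
  coeff of dv: 2*u*(2*v + 3)
F^* omega = (-6*u*v + 12*u + 6*v + 4) du + (2*u*(2*v + 3)) dv.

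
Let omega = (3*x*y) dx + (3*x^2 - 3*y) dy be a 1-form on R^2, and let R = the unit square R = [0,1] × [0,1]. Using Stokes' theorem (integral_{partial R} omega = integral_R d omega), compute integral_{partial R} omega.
integral_(partial R) omega = 3/2

Stokes: integral_partial_R omega = integral_R d omega with d omega = (∂Q/∂x - ∂P/∂y) dx ∧ dy.
  ∂Q/∂x = 6*x
  ∂P/∂y = 3*x
  integrand = ∂Q/∂x - ∂P/∂y = 3*x.
Integrating over R: integral_0^1 integral_0^1 (3*x) dx dy = 3/2.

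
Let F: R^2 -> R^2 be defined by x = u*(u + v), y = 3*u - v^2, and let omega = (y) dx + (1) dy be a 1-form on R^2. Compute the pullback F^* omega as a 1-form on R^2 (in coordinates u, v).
F^* omega = (6*u^2 - 2*u*v^2 + 3*u*v - v^3 + 3) du + (3*u^2 - u*v^2 - 2*v) dv

Using F^*(f dg) = (f ∘ F) d(g ∘ F), substitute each coordinate x_i by F_i(u, v) in f_i, and replace dx_i by d F_i = (∂F_i/∂u) du + (∂F_i/∂v) dv.
  For the x component: f_1(F) = 3*u - v^2; d F_1 = (2*u + v) du + (u) dv
  For the y component: f_2(F) = 1; d F_2 = (3) du + (-2*v) dv
Combining and collecting du, dv coefficients:
  coeff of du: 6*u^2 - 2*u*v^2 + 3*u*v - v^3 + 3
  coeff of dv: 3*u^2 - u*v^2 - 2*v
F^* omega = (6*u^2 - 2*u*v^2 + 3*u*v - v^3 + 3) du + (3*u^2 - u*v^2 - 2*v) dv.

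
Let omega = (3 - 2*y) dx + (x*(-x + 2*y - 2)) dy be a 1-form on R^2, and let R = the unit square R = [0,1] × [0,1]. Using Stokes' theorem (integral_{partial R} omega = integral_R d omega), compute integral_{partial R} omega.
integral_(partial R) omega = 0

Stokes: integral_partial_R omega = integral_R d omega with d omega = (∂Q/∂x - ∂P/∂y) dx ∧ dy.
  ∂Q/∂x = -2*x + 2*y - 2
  ∂P/∂y = -2
  integrand = ∂Q/∂x - ∂P/∂y = -2*x + 2*y.
Integrating over R: integral_0^1 integral_0^1 (-2*x + 2*y) dx dy = 0.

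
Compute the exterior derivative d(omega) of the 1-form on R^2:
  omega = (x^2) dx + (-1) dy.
d(omega) = 0

For a 1-form omega = sum_i f_i dx_i, the exterior derivative is
  d(omega) = sum_{i < j} (∂f_j/∂x_i - ∂f_i/∂x_j) dx_i ∧ dx_j.

Assembling: d(omega) = 0.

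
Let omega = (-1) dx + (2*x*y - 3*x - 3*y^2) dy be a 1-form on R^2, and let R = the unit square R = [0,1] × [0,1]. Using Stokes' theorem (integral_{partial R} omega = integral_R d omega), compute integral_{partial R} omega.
integral_(partial R) omega = -2

Stokes: integral_partial_R omega = integral_R d omega with d omega = (∂Q/∂x - ∂P/∂y) dx ∧ dy.
  ∂Q/∂x = 2*y - 3
  ∂P/∂y = 0
  integrand = ∂Q/∂x - ∂P/∂y = 2*y - 3.
Integrating over R: integral_0^1 integral_0^1 (2*y - 3) dx dy = -2.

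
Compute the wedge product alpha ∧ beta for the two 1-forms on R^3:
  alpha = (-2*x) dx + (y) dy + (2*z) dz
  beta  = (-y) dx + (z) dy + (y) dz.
alpha ∧ beta = (-2*x*z + y^2) dx ∧ dy + (2*y*(-x + z)) dx ∧ dz + (y^2 - 2*z^2) dy ∧ dz

Distribute the wedge, using dx_i ∧ dx_j = -dx_j ∧ dx_i and dx_i ∧ dx_i = 0. For each pair (i, j) with i < j, the coefficient of dx_i ∧ dx_j in alpha ∧ beta is (alpha_i * beta_j - alpha_j * beta_i). Collecting: alpha ∧ beta = (-2*x*z + y^2) dx ∧ dy + (2*y*(-x + z)) dx ∧ dz + (y^2 - 2*z^2) dy ∧ dz.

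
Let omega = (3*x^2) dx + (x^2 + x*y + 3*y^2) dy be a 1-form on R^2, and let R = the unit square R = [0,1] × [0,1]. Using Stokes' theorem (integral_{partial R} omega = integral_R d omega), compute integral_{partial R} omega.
integral_(partial R) omega = 3/2

Stokes: integral_partial_R omega = integral_R d omega with d omega = (∂Q/∂x - ∂P/∂y) dx ∧ dy.
  ∂Q/∂x = 2*x + y
  ∂P/∂y = 0
  integrand = ∂Q/∂x - ∂P/∂y = 2*x + y.
Integrating over R: integral_0^1 integral_0^1 (2*x + y) dx dy = 3/2.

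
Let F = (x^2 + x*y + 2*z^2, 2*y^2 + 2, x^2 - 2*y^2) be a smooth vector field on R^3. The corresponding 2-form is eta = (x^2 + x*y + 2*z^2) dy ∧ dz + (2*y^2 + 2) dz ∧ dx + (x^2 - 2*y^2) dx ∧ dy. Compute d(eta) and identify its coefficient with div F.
d(eta) = (2*x + 5*y) dx ∧ dy ∧ dz; div F = 2*x + 5*y

For a 2-form in R^3 of the form above, applying d gives a 3-form with coefficient ∂P/∂x + ∂Q/∂y + ∂R/∂z:
  ∂P/∂x = 2*x + y
  ∂Q/∂y = 4*y
  ∂R/∂z = 0
Sum = 2*x + 5*y, which is exactly div F.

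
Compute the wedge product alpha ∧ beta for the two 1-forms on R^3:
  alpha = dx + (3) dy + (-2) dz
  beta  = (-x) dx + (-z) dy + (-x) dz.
alpha ∧ beta = (3*x - z) dx ∧ dy + (-3*x) dx ∧ dz + (-3*x - 2*z) dy ∧ dz

Distribute the wedge, using dx_i ∧ dx_j = -dx_j ∧ dx_i and dx_i ∧ dx_i = 0. For each pair (i, j) with i < j, the coefficient of dx_i ∧ dx_j in alpha ∧ beta is (alpha_i * beta_j - alpha_j * beta_i). Collecting: alpha ∧ beta = (3*x - z) dx ∧ dy + (-3*x) dx ∧ dz + (-3*x - 2*z) dy ∧ dz.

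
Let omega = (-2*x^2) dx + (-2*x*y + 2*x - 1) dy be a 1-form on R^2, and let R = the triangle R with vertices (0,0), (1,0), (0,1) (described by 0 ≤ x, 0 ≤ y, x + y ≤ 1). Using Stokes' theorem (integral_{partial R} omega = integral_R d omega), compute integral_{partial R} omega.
integral_(partial R) omega = 2/3

Stokes: integral_partial_R omega = integral_R d omega with d omega = (∂Q/∂x - ∂P/∂y) dx ∧ dy.
  ∂Q/∂x = 2 - 2*y
  ∂P/∂y = 0
  integrand = ∂Q/∂x - ∂P/∂y = 2 - 2*y.
Integrating over R: integral_0^1 integral_0^{1-x} (2 - 2*y) dy dx = 2/3.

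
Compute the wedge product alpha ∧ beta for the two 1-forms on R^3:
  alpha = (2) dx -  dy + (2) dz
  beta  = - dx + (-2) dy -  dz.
alpha ∧ beta = (-5) dx ∧ dy + (5) dy ∧ dz

Distribute the wedge, using dx_i ∧ dx_j = -dx_j ∧ dx_i and dx_i ∧ dx_i = 0. For each pair (i, j) with i < j, the coefficient of dx_i ∧ dx_j in alpha ∧ beta is (alpha_i * beta_j - alpha_j * beta_i). Collecting: alpha ∧ beta = (-5) dx ∧ dy + (5) dy ∧ dz.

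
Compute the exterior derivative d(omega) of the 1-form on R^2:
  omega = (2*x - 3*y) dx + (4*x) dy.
d(omega) = (7) dx ∧ dy

For a 1-form omega = sum_i f_i dx_i, the exterior derivative is
  d(omega) = sum_{i < j} (∂f_j/∂x_i - ∂f_i/∂x_j) dx_i ∧ dx_j.
  coefficient of dx ∧ dy: ∂f_2/∂x - ∂f_1/∂y = ∂(4*x)/∂x - ∂(2*x - 3*y)/∂y = 7
Assembling: d(omega) = (7) dx ∧ dy.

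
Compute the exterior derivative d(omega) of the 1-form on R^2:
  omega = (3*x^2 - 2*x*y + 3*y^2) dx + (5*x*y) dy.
d(omega) = (2*x - y) dx ∧ dy

For a 1-form omega = sum_i f_i dx_i, the exterior derivative is
  d(omega) = sum_{i < j} (∂f_j/∂x_i - ∂f_i/∂x_j) dx_i ∧ dx_j.
  coefficient of dx ∧ dy: ∂f_2/∂x - ∂f_1/∂y = ∂(5*x*y)/∂x - ∂(3*x^2 - 2*x*y + 3*y^2)/∂y = 2*x - y
Assembling: d(omega) = (2*x - y) dx ∧ dy.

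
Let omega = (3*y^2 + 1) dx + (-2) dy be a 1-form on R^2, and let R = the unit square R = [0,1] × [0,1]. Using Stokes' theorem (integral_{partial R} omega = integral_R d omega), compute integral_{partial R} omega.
integral_(partial R) omega = -3

Stokes: integral_partial_R omega = integral_R d omega with d omega = (∂Q/∂x - ∂P/∂y) dx ∧ dy.
  ∂Q/∂x = 0
  ∂P/∂y = 6*y
  integrand = ∂Q/∂x - ∂P/∂y = -6*y.
Integrating over R: integral_0^1 integral_0^1 (-6*y) dx dy = -3.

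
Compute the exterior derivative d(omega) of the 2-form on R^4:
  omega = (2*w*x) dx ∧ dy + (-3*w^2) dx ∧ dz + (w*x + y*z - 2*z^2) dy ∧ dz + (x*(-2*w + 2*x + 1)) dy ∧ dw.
d(omega) = (-2*w + 6*x + 1) dx ∧ dy ∧ dw + (-6*w) dx ∧ dz ∧ dw + (w) dx ∧ dy ∧ dz + (x) dy ∧ dz ∧ dw

For a 2-form omega = sum_{i<j} g_{ij} dx_i ∧ dx_j, the exterior derivative is
  d(omega) = sum_{i<j} d(g_{ij}) ∧ dx_i ∧ dx_j = sum_{i<j, k} (∂g_{ij}/∂x_k) dx_k ∧ dx_i ∧ dx_j.
Expand each term, using dx_k ∧ dx_i ∧ dx_j = sgn(permutation) dx_{(a)} ∧ dx_{(b)} ∧ dx_{(c)} with (a < b < c) sorted:
  d(2*w*x) includes (∂/∂w)(2*w*x) dw = (2*x) dw, which multiplied by dx ∧ dy gives (2*x) dx ∧ dy ∧ dw
  d(-3*w^2) includes (∂/∂w)(-3*w^2) dw = (-6*w) dw, which multiplied by dx ∧ dz gives (-6*w) dx ∧ dz ∧ dw
  d(w*x + y*z - 2*z^2) includes (∂/∂x)(w*x + y*z - 2*z^2) dx = (w) dx, which multiplied by dy ∧ dz gives (w) dx ∧ dy ∧ dz
  d(w*x + y*z - 2*z^2) includes (∂/∂w)(w*x + y*z - 2*z^2) dw = (x) dw, which multiplied by dy ∧ dz gives (x) dy ∧ dz ∧ dw
  d(x*(-2*w + 2*x + 1)) includes (∂/∂x)(x*(-2*w + 2*x + 1)) dx = (-2*w + 4*x + 1) dx, which multiplied by dy ∧ dw gives (-2*w + 4*x + 1) dx ∧ dy ∧ dw
Collecting like 3-forms: d(omega) = (-2*w + 6*x + 1) dx ∧ dy ∧ dw + (-6*w) dx ∧ dz ∧ dw + (w) dx ∧ dy ∧ dz + (x) dy ∧ dz ∧ dw.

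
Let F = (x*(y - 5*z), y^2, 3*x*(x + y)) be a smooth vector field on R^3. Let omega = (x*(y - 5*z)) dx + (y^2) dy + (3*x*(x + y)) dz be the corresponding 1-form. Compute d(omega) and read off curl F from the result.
d(omega) = (3*x) dy ∧ dz + (-11*x - 3*y) dz ∧ dx + (-x) dx ∧ dy; curl F = (3*x, -11*x - 3*y, -x)

d omega = sum_{i<j} (∂f_j/∂x_i - ∂f_i/∂x_j) dx_i ∧ dx_j. Under the identification (dy ∧ dz, dz ∧ dx, dx ∧ dy) ↔ (e_x, e_y, e_z), the coefficients are exactly the components of curl F. Compute:
  ∂R/∂y - ∂Q/∂z = (3*x) - (0) = 3*x
  ∂P/∂z - ∂R/∂x = (-5*x) - (6*x + 3*y) = -11*x - 3*y
  ∂Q/∂x - ∂P/∂y = (0) - (x) = -x.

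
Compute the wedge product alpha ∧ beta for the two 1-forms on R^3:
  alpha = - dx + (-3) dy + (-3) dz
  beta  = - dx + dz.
alpha ∧ beta = (-4) dx ∧ dz + (-3) dx ∧ dy + (-3) dy ∧ dz

Distribute the wedge, using dx_i ∧ dx_j = -dx_j ∧ dx_i and dx_i ∧ dx_i = 0. For each pair (i, j) with i < j, the coefficient of dx_i ∧ dx_j in alpha ∧ beta is (alpha_i * beta_j - alpha_j * beta_i). Collecting: alpha ∧ beta = (-4) dx ∧ dz + (-3) dx ∧ dy + (-3) dy ∧ dz.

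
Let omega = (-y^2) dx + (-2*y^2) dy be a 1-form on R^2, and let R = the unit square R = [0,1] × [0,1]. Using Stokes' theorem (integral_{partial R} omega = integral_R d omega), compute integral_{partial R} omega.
integral_(partial R) omega = 1

Stokes: integral_partial_R omega = integral_R d omega with d omega = (∂Q/∂x - ∂P/∂y) dx ∧ dy.
  ∂Q/∂x = 0
  ∂P/∂y = -2*y
  integrand = ∂Q/∂x - ∂P/∂y = 2*y.
Integrating over R: integral_0^1 integral_0^1 (2*y) dx dy = 1.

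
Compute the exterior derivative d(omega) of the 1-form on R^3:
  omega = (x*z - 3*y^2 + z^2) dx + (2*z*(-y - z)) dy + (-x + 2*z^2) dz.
d(omega) = (6*y) dx ∧ dy + (-x - 2*z - 1) dx ∧ dz + (2*y + 4*z) dy ∧ dz

For a 1-form omega = sum_i f_i dx_i, the exterior derivative is
  d(omega) = sum_{i < j} (∂f_j/∂x_i - ∂f_i/∂x_j) dx_i ∧ dx_j.
  coefficient of dx ∧ dy: ∂f_2/∂x - ∂f_1/∂y = ∂(2*z*(-y - z))/∂x - ∂(x*z - 3*y^2 + z^2)/∂y = 6*y
  coefficient of dx ∧ dz: ∂f_3/∂x - ∂f_1/∂z = ∂(-x + 2*z^2)/∂x - ∂(x*z - 3*y^2 + z^2)/∂z = -x - 2*z - 1
  coefficient of dy ∧ dz: ∂f_3/∂y - ∂f_2/∂z = ∂(-x + 2*z^2)/∂y - ∂(2*z*(-y - z))/∂z = 2*y + 4*z
Assembling: d(omega) = (6*y) dx ∧ dy + (-x - 2*z - 1) dx ∧ dz + (2*y + 4*z) dy ∧ dz.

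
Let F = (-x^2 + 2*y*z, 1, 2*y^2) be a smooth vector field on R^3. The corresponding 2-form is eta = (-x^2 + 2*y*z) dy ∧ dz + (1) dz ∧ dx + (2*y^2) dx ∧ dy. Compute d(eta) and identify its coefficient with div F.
d(eta) = (-2*x) dx ∧ dy ∧ dz; div F = -2*x

For a 2-form in R^3 of the form above, applying d gives a 3-form with coefficient ∂P/∂x + ∂Q/∂y + ∂R/∂z:
  ∂P/∂x = -2*x
  ∂Q/∂y = 0
  ∂R/∂z = 0
Sum = -2*x, which is exactly div F.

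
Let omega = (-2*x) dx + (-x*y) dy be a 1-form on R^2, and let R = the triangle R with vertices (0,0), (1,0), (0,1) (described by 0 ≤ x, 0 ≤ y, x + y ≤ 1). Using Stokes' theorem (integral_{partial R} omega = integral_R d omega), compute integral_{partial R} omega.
integral_(partial R) omega = -1/6

Stokes: integral_partial_R omega = integral_R d omega with d omega = (∂Q/∂x - ∂P/∂y) dx ∧ dy.
  ∂Q/∂x = -y
  ∂P/∂y = 0
  integrand = ∂Q/∂x - ∂P/∂y = -y.
Integrating over R: integral_0^1 integral_0^{1-x} (-y) dy dx = -1/6.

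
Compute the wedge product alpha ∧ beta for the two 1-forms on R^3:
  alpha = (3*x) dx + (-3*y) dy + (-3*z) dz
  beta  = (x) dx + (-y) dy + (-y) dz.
alpha ∧ beta = (3*x*(-y + z)) dx ∧ dz + (3*y*(y - z)) dy ∧ dz

Distribute the wedge, using dx_i ∧ dx_j = -dx_j ∧ dx_i and dx_i ∧ dx_i = 0. For each pair (i, j) with i < j, the coefficient of dx_i ∧ dx_j in alpha ∧ beta is (alpha_i * beta_j - alpha_j * beta_i). Collecting: alpha ∧ beta = (3*x*(-y + z)) dx ∧ dz + (3*y*(y - z)) dy ∧ dz.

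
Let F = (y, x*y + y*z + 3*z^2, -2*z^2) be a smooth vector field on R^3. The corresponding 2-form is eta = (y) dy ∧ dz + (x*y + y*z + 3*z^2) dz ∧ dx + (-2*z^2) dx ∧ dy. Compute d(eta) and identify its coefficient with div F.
d(eta) = (x - 3*z) dx ∧ dy ∧ dz; div F = x - 3*z

For a 2-form in R^3 of the form above, applying d gives a 3-form with coefficient ∂P/∂x + ∂Q/∂y + ∂R/∂z:
  ∂P/∂x = 0
  ∂Q/∂y = x + z
  ∂R/∂z = -4*z
Sum = x - 3*z, which is exactly div F.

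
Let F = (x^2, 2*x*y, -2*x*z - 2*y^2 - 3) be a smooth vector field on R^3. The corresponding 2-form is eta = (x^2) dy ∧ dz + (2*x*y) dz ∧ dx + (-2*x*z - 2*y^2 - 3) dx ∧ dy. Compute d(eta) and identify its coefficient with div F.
d(eta) = (2*x) dx ∧ dy ∧ dz; div F = 2*x

For a 2-form in R^3 of the form above, applying d gives a 3-form with coefficient ∂P/∂x + ∂Q/∂y + ∂R/∂z:
  ∂P/∂x = 2*x
  ∂Q/∂y = 2*x
  ∂R/∂z = -2*x
Sum = 2*x, which is exactly div F.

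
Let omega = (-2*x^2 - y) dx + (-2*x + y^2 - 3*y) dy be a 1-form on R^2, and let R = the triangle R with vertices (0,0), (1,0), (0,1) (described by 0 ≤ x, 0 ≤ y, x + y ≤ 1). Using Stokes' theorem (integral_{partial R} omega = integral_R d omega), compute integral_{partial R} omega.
integral_(partial R) omega = -1/2

Stokes: integral_partial_R omega = integral_R d omega with d omega = (∂Q/∂x - ∂P/∂y) dx ∧ dy.
  ∂Q/∂x = -2
  ∂P/∂y = -1
  integrand = ∂Q/∂x - ∂P/∂y = -1.
Integrating over R: integral_0^1 integral_0^{1-x} (-1) dy dx = -1/2.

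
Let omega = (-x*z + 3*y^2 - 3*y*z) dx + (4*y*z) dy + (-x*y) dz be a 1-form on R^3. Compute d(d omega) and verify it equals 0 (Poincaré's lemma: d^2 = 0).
d(d omega) = 0

Step 1: d omega = sum_{i<j} (∂f_j/∂x_i - ∂f_i/∂x_j) dx_i ∧ dx_j:
  coeff of dx ∧ dy: -6*y + 3*z
  coeff of dx ∧ dz: x + 2*y
  coeff of dy ∧ dz: -x - 4*y
Step 2: Apply d again to each 2-form coefficient. The only possible 3-form in R^3 is dx ∧ dy ∧ dz, with coefficient
  ∂(coeff of dy∧dz)/∂x - ∂(coeff of dx∧dz)/∂y + ∂(coeff of dx∧dy)/∂z
  = ∂/∂x (-x - 4*y) - ∂/∂y (x + 2*y) + ∂/∂z (-6*y + 3*z).
Each of these terms simplifies to sums of mixed partials that cancel in pairs. The result is 0 (by equality of mixed partials for smooth functions — Schwarz / Clairaut).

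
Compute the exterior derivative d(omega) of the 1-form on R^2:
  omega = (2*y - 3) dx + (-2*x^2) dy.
d(omega) = (-4*x - 2) dx ∧ dy

For a 1-form omega = sum_i f_i dx_i, the exterior derivative is
  d(omega) = sum_{i < j} (∂f_j/∂x_i - ∂f_i/∂x_j) dx_i ∧ dx_j.
  coefficient of dx ∧ dy: ∂f_2/∂x - ∂f_1/∂y = ∂(-2*x^2)/∂x - ∂(2*y - 3)/∂y = -4*x - 2
Assembling: d(omega) = (-4*x - 2) dx ∧ dy.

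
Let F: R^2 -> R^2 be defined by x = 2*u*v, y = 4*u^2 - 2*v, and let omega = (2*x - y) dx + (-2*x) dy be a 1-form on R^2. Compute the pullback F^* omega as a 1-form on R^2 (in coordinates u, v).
F^* omega = (4*v*(-10*u^2 + 2*u*v + v)) du + (4*u*(-2*u^2 + 2*u*v + 3*v)) dv

Using F^*(f dg) = (f ∘ F) d(g ∘ F), substitute each coordinate x_i by F_i(u, v) in f_i, and replace dx_i by d F_i = (∂F_i/∂u) du + (∂F_i/∂v) dv.
  For the x component: f_1(F) = -4*u^2 + 4*u*v + 2*v; d F_1 = (2*v) du + (2*u) dv
  For the y component: f_2(F) = -4*u*v; d F_2 = (8*u) du + (-2) dv
Combining and collecting du, dv coefficients:
  coeff of du: 4*v*(-10*u^2 + 2*u*v + v)
  coeff of dv: 4*u*(-2*u^2 + 2*u*v + 3*v)
F^* omega = (4*v*(-10*u^2 + 2*u*v + v)) du + (4*u*(-2*u^2 + 2*u*v + 3*v)) dv.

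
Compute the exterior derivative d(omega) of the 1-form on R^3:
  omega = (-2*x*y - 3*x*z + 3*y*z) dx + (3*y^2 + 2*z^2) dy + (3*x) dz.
d(omega) = (2*x - 3*z) dx ∧ dy + (3*x - 3*y + 3) dx ∧ dz + (-4*z) dy ∧ dz

For a 1-form omega = sum_i f_i dx_i, the exterior derivative is
  d(omega) = sum_{i < j} (∂f_j/∂x_i - ∂f_i/∂x_j) dx_i ∧ dx_j.
  coefficient of dx ∧ dy: ∂f_2/∂x - ∂f_1/∂y = ∂(3*y^2 + 2*z^2)/∂x - ∂(-2*x*y - 3*x*z + 3*y*z)/∂y = 2*x - 3*z
  coefficient of dx ∧ dz: ∂f_3/∂x - ∂f_1/∂z = ∂(3*x)/∂x - ∂(-2*x*y - 3*x*z + 3*y*z)/∂z = 3*x - 3*y + 3
  coefficient of dy ∧ dz: ∂f_3/∂y - ∂f_2/∂z = ∂(3*x)/∂y - ∂(3*y^2 + 2*z^2)/∂z = -4*z
Assembling: d(omega) = (2*x - 3*z) dx ∧ dy + (3*x - 3*y + 3) dx ∧ dz + (-4*z) dy ∧ dz.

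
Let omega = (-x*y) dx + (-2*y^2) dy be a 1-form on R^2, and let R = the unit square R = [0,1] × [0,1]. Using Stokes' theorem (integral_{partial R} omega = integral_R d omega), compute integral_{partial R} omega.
integral_(partial R) omega = 1/2

Stokes: integral_partial_R omega = integral_R d omega with d omega = (∂Q/∂x - ∂P/∂y) dx ∧ dy.
  ∂Q/∂x = 0
  ∂P/∂y = -x
  integrand = ∂Q/∂x - ∂P/∂y = x.
Integrating over R: integral_0^1 integral_0^1 (x) dx dy = 1/2.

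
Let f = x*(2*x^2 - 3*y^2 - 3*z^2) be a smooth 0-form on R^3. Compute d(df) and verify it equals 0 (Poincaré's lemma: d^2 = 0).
d(df) = 0

Step 1: df = sum_i (∂f/∂x_i) dx_i = (6*x^2 - 3*y^2 - 3*z^2) dx + (-6*x*y) dy + (-6*x*z) dz.
Step 2: Apply d again. Using the 1-form formula, the coefficient of dx ∧ dy in d(df) is ∂^2 f/∂x ∂y - ∂^2 f/∂y ∂x = (-6*y) - (-6*y) = 0 (equality of mixed partials for smooth f).
Similarly for dx ∧ dz and dy ∧ dz — all coefficients vanish. So d(df) = 0.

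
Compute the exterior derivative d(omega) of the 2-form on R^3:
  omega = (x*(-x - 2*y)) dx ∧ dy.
d(omega) = 0

For a 2-form omega = sum_{i<j} g_{ij} dx_i ∧ dx_j, the exterior derivative is
  d(omega) = sum_{i<j} d(g_{ij}) ∧ dx_i ∧ dx_j = sum_{i<j, k} (∂g_{ij}/∂x_k) dx_k ∧ dx_i ∧ dx_j.
Expand each term, using dx_k ∧ dx_i ∧ dx_j = sgn(permutation) dx_{(a)} ∧ dx_{(b)} ∧ dx_{(c)} with (a < b < c) sorted:

Collecting like 3-forms: d(omega) = 0.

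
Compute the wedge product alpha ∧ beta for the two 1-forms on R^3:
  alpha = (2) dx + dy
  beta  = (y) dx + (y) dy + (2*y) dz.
alpha ∧ beta = (y) dx ∧ dy + (4*y) dx ∧ dz + (2*y) dy ∧ dz

Distribute the wedge, using dx_i ∧ dx_j = -dx_j ∧ dx_i and dx_i ∧ dx_i = 0. For each pair (i, j) with i < j, the coefficient of dx_i ∧ dx_j in alpha ∧ beta is (alpha_i * beta_j - alpha_j * beta_i). Collecting: alpha ∧ beta = (y) dx ∧ dy + (4*y) dx ∧ dz + (2*y) dy ∧ dz.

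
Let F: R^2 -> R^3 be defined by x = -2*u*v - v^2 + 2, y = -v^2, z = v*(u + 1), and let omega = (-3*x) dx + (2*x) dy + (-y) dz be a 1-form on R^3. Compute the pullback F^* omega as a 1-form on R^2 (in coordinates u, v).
F^* omega = (v*(-12*u*v - 5*v^2 + 12)) du + (-12*u^2*v - 9*u*v^2 + 12*u - 2*v^3 + v^2 + 4*v) dv

Using F^*(f dg) = (f ∘ F) d(g ∘ F), substitute each coordinate x_i by F_i(u, v) in f_i, and replace dx_i by d F_i = (∂F_i/∂u) du + (∂F_i/∂v) dv.
  For the x component: f_1(F) = 6*u*v + 3*v^2 - 6; d F_1 = (-2*v) du + (-2*u - 2*v) dv
  For the y component: f_2(F) = -4*u*v - 2*v^2 + 4; d F_2 = (0) du + (-2*v) dv
  For the z component: f_3(F) = v^2; d F_3 = (v) du + (u + 1) dv
Combining and collecting du, dv coefficients:
  coeff of du: v*(-12*u*v - 5*v^2 + 12)
  coeff of dv: -12*u^2*v - 9*u*v^2 + 12*u - 2*v^3 + v^2 + 4*v
F^* omega = (v*(-12*u*v - 5*v^2 + 12)) du + (-12*u^2*v - 9*u*v^2 + 12*u - 2*v^3 + v^2 + 4*v) dv.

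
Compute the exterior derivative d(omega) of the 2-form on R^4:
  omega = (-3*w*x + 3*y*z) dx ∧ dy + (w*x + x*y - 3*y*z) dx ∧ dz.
d(omega) = (-x + 3*y + 3*z) dx ∧ dy ∧ dz + (-3*x) dx ∧ dy ∧ dw + (x) dx ∧ dz ∧ dw

For a 2-form omega = sum_{i<j} g_{ij} dx_i ∧ dx_j, the exterior derivative is
  d(omega) = sum_{i<j} d(g_{ij}) ∧ dx_i ∧ dx_j = sum_{i<j, k} (∂g_{ij}/∂x_k) dx_k ∧ dx_i ∧ dx_j.
Expand each term, using dx_k ∧ dx_i ∧ dx_j = sgn(permutation) dx_{(a)} ∧ dx_{(b)} ∧ dx_{(c)} with (a < b < c) sorted:
  d(-3*w*x + 3*y*z) includes (∂/∂z)(-3*w*x + 3*y*z) dz = (3*y) dz, which multiplied by dx ∧ dy gives (3*y) dx ∧ dy ∧ dz
  d(-3*w*x + 3*y*z) includes (∂/∂w)(-3*w*x + 3*y*z) dw = (-3*x) dw, which multiplied by dx ∧ dy gives (-3*x) dx ∧ dy ∧ dw
  d(w*x + x*y - 3*y*z) includes (∂/∂y)(w*x + x*y - 3*y*z) dy = (x - 3*z) dy, which multiplied by dx ∧ dz gives (-x + 3*z) dx ∧ dy ∧ dz
  d(w*x + x*y - 3*y*z) includes (∂/∂w)(w*x + x*y - 3*y*z) dw = (x) dw, which multiplied by dx ∧ dz gives (x) dx ∧ dz ∧ dw
Collecting like 3-forms: d(omega) = (-x + 3*y + 3*z) dx ∧ dy ∧ dz + (-3*x) dx ∧ dy ∧ dw + (x) dx ∧ dz ∧ dw.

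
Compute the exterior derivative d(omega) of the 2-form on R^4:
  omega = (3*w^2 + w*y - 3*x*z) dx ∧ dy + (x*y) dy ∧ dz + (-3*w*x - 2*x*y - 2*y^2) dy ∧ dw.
d(omega) = (-3*x + y) dx ∧ dy ∧ dz + (3*w - y) dx ∧ dy ∧ dw

For a 2-form omega = sum_{i<j} g_{ij} dx_i ∧ dx_j, the exterior derivative is
  d(omega) = sum_{i<j} d(g_{ij}) ∧ dx_i ∧ dx_j = sum_{i<j, k} (∂g_{ij}/∂x_k) dx_k ∧ dx_i ∧ dx_j.
Expand each term, using dx_k ∧ dx_i ∧ dx_j = sgn(permutation) dx_{(a)} ∧ dx_{(b)} ∧ dx_{(c)} with (a < b < c) sorted:
  d(3*w^2 + w*y - 3*x*z) includes (∂/∂z)(3*w^2 + w*y - 3*x*z) dz = (-3*x) dz, which multiplied by dx ∧ dy gives (-3*x) dx ∧ dy ∧ dz
  d(3*w^2 + w*y - 3*x*z) includes (∂/∂w)(3*w^2 + w*y - 3*x*z) dw = (6*w + y) dw, which multiplied by dx ∧ dy gives (6*w + y) dx ∧ dy ∧ dw
  d(x*y) includes (∂/∂x)(x*y) dx = (y) dx, which multiplied by dy ∧ dz gives (y) dx ∧ dy ∧ dz
  d(-3*w*x - 2*x*y - 2*y^2) includes (∂/∂x)(-3*w*x - 2*x*y - 2*y^2) dx = (-3*w - 2*y) dx, which multiplied by dy ∧ dw gives (-3*w - 2*y) dx ∧ dy ∧ dw
Collecting like 3-forms: d(omega) = (-3*x + y) dx ∧ dy ∧ dz + (3*w - y) dx ∧ dy ∧ dw.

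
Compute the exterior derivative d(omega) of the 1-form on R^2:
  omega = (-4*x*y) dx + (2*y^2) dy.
d(omega) = (4*x) dx ∧ dy

For a 1-form omega = sum_i f_i dx_i, the exterior derivative is
  d(omega) = sum_{i < j} (∂f_j/∂x_i - ∂f_i/∂x_j) dx_i ∧ dx_j.
  coefficient of dx ∧ dy: ∂f_2/∂x - ∂f_1/∂y = ∂(2*y^2)/∂x - ∂(-4*x*y)/∂y = 4*x
Assembling: d(omega) = (4*x) dx ∧ dy.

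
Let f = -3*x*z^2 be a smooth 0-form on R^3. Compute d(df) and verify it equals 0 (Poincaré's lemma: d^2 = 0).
d(df) = 0

Step 1: df = sum_i (∂f/∂x_i) dx_i = (-3*z^2) dx + (0) dy + (-6*x*z) dz.
Step 2: Apply d again. Using the 1-form formula, the coefficient of dx ∧ dy in d(df) is ∂^2 f/∂x ∂y - ∂^2 f/∂y ∂x = (0) - (0) = 0 (equality of mixed partials for smooth f).
Similarly for dx ∧ dz and dy ∧ dz — all coefficients vanish. So d(df) = 0.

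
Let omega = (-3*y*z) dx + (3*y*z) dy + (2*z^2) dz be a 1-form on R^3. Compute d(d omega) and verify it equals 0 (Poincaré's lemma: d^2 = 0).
d(d omega) = 0

Step 1: d omega = sum_{i<j} (∂f_j/∂x_i - ∂f_i/∂x_j) dx_i ∧ dx_j:
  coeff of dx ∧ dy: 3*z
  coeff of dx ∧ dz: 3*y
  coeff of dy ∧ dz: -3*y
Step 2: Apply d again to each 2-form coefficient. The only possible 3-form in R^3 is dx ∧ dy ∧ dz, with coefficient
  ∂(coeff of dy∧dz)/∂x - ∂(coeff of dx∧dz)/∂y + ∂(coeff of dx∧dy)/∂z
  = ∂/∂x (-3*y) - ∂/∂y (3*y) + ∂/∂z (3*z).
Each of these terms simplifies to sums of mixed partials that cancel in pairs. The result is 0 (by equality of mixed partials for smooth functions — Schwarz / Clairaut).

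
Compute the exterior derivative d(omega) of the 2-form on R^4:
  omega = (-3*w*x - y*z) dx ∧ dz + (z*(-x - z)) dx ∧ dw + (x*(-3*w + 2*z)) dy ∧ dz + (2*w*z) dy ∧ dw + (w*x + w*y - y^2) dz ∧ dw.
d(omega) = (-3*w + 3*z) dx ∧ dy ∧ dz + (w - 2*x + 2*z) dx ∧ dz ∧ dw + (-w - 3*x - 2*y) dy ∧ dz ∧ dw

For a 2-form omega = sum_{i<j} g_{ij} dx_i ∧ dx_j, the exterior derivative is
  d(omega) = sum_{i<j} d(g_{ij}) ∧ dx_i ∧ dx_j = sum_{i<j, k} (∂g_{ij}/∂x_k) dx_k ∧ dx_i ∧ dx_j.
Expand each term, using dx_k ∧ dx_i ∧ dx_j = sgn(permutation) dx_{(a)} ∧ dx_{(b)} ∧ dx_{(c)} with (a < b < c) sorted:
  d(-3*w*x - y*z) includes (∂/∂y)(-3*w*x - y*z) dy = (-z) dy, which multiplied by dx ∧ dz gives (z) dx ∧ dy ∧ dz
  d(-3*w*x - y*z) includes (∂/∂w)(-3*w*x - y*z) dw = (-3*x) dw, which multiplied by dx ∧ dz gives (-3*x) dx ∧ dz ∧ dw
  d(z*(-x - z)) includes (∂/∂z)(z*(-x - z)) dz = (-x - 2*z) dz, which multiplied by dx ∧ dw gives (x + 2*z) dx ∧ dz ∧ dw
  d(x*(-3*w + 2*z)) includes (∂/∂x)(x*(-3*w + 2*z)) dx = (-3*w + 2*z) dx, which multiplied by dy ∧ dz gives (-3*w + 2*z) dx ∧ dy ∧ dz
  d(x*(-3*w + 2*z)) includes (∂/∂w)(x*(-3*w + 2*z)) dw = (-3*x) dw, which multiplied by dy ∧ dz gives (-3*x) dy ∧ dz ∧ dw
  d(2*w*z) includes (∂/∂z)(2*w*z) dz = (2*w) dz, which multiplied by dy ∧ dw gives (-2*w) dy ∧ dz ∧ dw
  d(w*x + w*y - y^2) includes (∂/∂x)(w*x + w*y - y^2) dx = (w) dx, which multiplied by dz ∧ dw gives (w) dx ∧ dz ∧ dw
  d(w*x + w*y - y^2) includes (∂/∂y)(w*x + w*y - y^2) dy = (w - 2*y) dy, which multiplied by dz ∧ dw gives (w - 2*y) dy ∧ dz ∧ dw
Collecting like 3-forms: d(omega) = (-3*w + 3*z) dx ∧ dy ∧ dz + (w - 2*x + 2*z) dx ∧ dz ∧ dw + (-w - 3*x - 2*y) dy ∧ dz ∧ dw.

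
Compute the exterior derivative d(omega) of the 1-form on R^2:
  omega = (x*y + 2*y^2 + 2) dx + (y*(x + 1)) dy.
d(omega) = (-x - 3*y) dx ∧ dy

For a 1-form omega = sum_i f_i dx_i, the exterior derivative is
  d(omega) = sum_{i < j} (∂f_j/∂x_i - ∂f_i/∂x_j) dx_i ∧ dx_j.
  coefficient of dx ∧ dy: ∂f_2/∂x - ∂f_1/∂y = ∂(y*(x + 1))/∂x - ∂(x*y + 2*y^2 + 2)/∂y = -x - 3*y
Assembling: d(omega) = (-x - 3*y) dx ∧ dy.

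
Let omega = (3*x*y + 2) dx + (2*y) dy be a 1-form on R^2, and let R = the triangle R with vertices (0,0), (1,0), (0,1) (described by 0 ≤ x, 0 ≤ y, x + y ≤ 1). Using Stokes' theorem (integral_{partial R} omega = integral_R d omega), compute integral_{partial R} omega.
integral_(partial R) omega = -1/2

Stokes: integral_partial_R omega = integral_R d omega with d omega = (∂Q/∂x - ∂P/∂y) dx ∧ dy.
  ∂Q/∂x = 0
  ∂P/∂y = 3*x
  integrand = ∂Q/∂x - ∂P/∂y = -3*x.
Integrating over R: integral_0^1 integral_0^{1-x} (-3*x) dy dx = -1/2.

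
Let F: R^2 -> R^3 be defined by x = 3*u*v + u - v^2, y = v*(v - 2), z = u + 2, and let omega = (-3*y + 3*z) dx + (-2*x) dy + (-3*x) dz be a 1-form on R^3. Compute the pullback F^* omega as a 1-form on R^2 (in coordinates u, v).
F^* omega = (-9*v^3 + 18*v^2 + 24*v + 6) du + (9*u^2 - 21*u*v^2 + 20*u*v + 22*u + 10*v^3 - 16*v^2 - 12*v) dv

Using F^*(f dg) = (f ∘ F) d(g ∘ F), substitute each coordinate x_i by F_i(u, v) in f_i, and replace dx_i by d F_i = (∂F_i/∂u) du + (∂F_i/∂v) dv.
  For the x component: f_1(F) = 3*u - 3*v^2 + 6*v + 6; d F_1 = (3*v + 1) du + (3*u - 2*v) dv
  For the y component: f_2(F) = -6*u*v - 2*u + 2*v^2; d F_2 = (0) du + (2*v - 2) dv
  For the z component: f_3(F) = -9*u*v - 3*u + 3*v^2; d F_3 = (1) du + (0) dv
Combining and collecting du, dv coefficients:
  coeff of du: -9*v^3 + 18*v^2 + 24*v + 6
  coeff of dv: 9*u^2 - 21*u*v^2 + 20*u*v + 22*u + 10*v^3 - 16*v^2 - 12*v
F^* omega = (-9*v^3 + 18*v^2 + 24*v + 6) du + (9*u^2 - 21*u*v^2 + 20*u*v + 22*u + 10*v^3 - 16*v^2 - 12*v) dv.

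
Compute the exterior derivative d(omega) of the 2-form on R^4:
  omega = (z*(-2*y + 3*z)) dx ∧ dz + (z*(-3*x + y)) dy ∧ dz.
d(omega) = (-z) dx ∧ dy ∧ dz

For a 2-form omega = sum_{i<j} g_{ij} dx_i ∧ dx_j, the exterior derivative is
  d(omega) = sum_{i<j} d(g_{ij}) ∧ dx_i ∧ dx_j = sum_{i<j, k} (∂g_{ij}/∂x_k) dx_k ∧ dx_i ∧ dx_j.
Expand each term, using dx_k ∧ dx_i ∧ dx_j = sgn(permutation) dx_{(a)} ∧ dx_{(b)} ∧ dx_{(c)} with (a < b < c) sorted:
  d(z*(-2*y + 3*z)) includes (∂/∂y)(z*(-2*y + 3*z)) dy = (-2*z) dy, which multiplied by dx ∧ dz gives (2*z) dx ∧ dy ∧ dz
  d(z*(-3*x + y)) includes (∂/∂x)(z*(-3*x + y)) dx = (-3*z) dx, which multiplied by dy ∧ dz gives (-3*z) dx ∧ dy ∧ dz
Collecting like 3-forms: d(omega) = (-z) dx ∧ dy ∧ dz.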